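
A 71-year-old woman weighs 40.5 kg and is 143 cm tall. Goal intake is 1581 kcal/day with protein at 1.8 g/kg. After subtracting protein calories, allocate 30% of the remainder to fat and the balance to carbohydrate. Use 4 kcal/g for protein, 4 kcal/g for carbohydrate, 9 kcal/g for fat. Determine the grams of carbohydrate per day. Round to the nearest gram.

Protein = 1.8 × 40.5 = 72.9 g → 72.9 × 4 = 291.6 kcal.
Non-protein calories = 1581 − 291.6 = 1289.4 kcal.
Fat: 30% × 1289.4 = 386.82 kcal; carbohydrate: 902.58 kcal.
Carbohydrate: 902.58 kcal ÷ 4 kcal/g = 225.645 g.

226 g/day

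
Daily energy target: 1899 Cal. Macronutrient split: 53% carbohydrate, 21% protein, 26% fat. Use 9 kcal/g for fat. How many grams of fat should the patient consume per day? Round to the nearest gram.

55 g/day

Fat energy = 26% × 1899 = 493.74 kcal.
At 9 kcal/g: 493.74 ÷ 9 = 54.86 g.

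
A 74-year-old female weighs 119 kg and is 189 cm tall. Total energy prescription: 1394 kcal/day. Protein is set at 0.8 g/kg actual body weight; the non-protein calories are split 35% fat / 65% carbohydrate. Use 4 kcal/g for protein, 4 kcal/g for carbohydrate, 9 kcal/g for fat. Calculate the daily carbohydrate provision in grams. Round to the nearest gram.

Protein = 0.8 × 119 = 95.2 g → 95.2 × 4 = 380.8 kcal.
Non-protein calories = 1394 − 380.8 = 1013.2 kcal.
Fat: 35% × 1013.2 = 354.62 kcal; carbohydrate: 658.58 kcal.
Carbohydrate: 658.58 kcal ÷ 4 kcal/g = 164.645 g.

165 g/day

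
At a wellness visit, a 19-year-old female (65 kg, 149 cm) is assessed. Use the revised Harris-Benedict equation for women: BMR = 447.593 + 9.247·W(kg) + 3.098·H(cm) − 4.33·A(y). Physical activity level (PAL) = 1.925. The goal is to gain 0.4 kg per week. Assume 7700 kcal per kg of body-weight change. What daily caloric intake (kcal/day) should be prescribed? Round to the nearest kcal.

3189 kcal/day

Harris-Benedict: BMR = 447.593 + 9.247(65) + 3.098(149) − 4.33(19) = 1427.98 kcal/day.
TEE = 1427.98 × 1.925 = 2748.8615 kcal/day.
Required daily surplus = 0.4 × 7700 ÷ 7 = 440 kcal/day.
Target intake = 2748.8615 + 440 = 3188.8615 kcal/day.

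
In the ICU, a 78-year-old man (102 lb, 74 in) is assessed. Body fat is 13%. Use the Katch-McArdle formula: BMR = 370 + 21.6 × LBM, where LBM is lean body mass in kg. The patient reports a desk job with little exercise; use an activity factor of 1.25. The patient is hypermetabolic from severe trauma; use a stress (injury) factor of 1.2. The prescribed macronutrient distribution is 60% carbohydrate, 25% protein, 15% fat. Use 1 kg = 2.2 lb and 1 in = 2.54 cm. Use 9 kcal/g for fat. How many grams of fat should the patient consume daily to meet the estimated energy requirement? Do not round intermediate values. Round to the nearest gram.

Convert to metric: weight = 102 ÷ 2.2 = 46.3636 kg; height = 74 × 2.54 = 187.96 cm.
LBM = 46.3636 × (1 − 0.13) = 40.3364 kg. Katch-McArdle: BMR = 370 + 21.6 × 40.3364 = 1241.2655 kcal/day.
TEE = 1241.2655 × 1.25 = 1551.5818 kcal/day.
With stress factor 1.2: 1551.5818 × 1.2 = 1861.8982 kcal/day.
Fat energy = 15% × 1861.8982 = 279.2847 kcal.
Fat = 279.2847 ÷ 9 kcal/g = 31.0316 g.

31 g/day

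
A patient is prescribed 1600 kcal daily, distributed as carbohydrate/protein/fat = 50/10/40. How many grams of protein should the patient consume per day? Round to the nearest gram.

Protein energy = 10% × 1600 = 160 kcal.
At 4 kcal/g: 160 ÷ 4 = 40 g.

40 g/day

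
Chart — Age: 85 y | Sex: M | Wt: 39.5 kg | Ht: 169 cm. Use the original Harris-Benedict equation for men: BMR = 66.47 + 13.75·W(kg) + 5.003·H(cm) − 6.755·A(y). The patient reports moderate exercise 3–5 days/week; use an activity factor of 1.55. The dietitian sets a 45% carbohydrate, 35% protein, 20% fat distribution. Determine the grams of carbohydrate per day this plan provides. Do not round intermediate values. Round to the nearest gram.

154 g/day

Harris-Benedict: BMR = 66.47 + 13.75(39.5) + 5.003(169) − 6.755(85) = 880.927 kcal/day.
TEE = 880.927 × 1.55 = 1365.4369 kcal/day.
Carbohydrate energy = 45% × 1365.4369 = 614.4466 kcal.
Carbohydrate = 614.4466 ÷ 4 kcal/g = 153.6116 g.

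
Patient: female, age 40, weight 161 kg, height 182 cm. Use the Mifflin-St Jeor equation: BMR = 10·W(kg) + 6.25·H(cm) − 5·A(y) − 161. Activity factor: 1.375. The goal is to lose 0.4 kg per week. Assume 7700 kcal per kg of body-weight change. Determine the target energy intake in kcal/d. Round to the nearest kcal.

2841 kcal/d

Mifflin-St Jeor (female): BMR = 10(161) + 6.25(182) − 5(40) − 161 = 1610 + 1137.5 − 200 − 161 = 2386.5 kcal/day.
TEE = 2386.5 × 1.375 = 3281.4375 kcal/day.
Required daily deficit = 0.4 × 7700 ÷ 7 = 440 kcal/day.
Target intake = 3281.4375 − 440 = 2841.4375 kcal/day.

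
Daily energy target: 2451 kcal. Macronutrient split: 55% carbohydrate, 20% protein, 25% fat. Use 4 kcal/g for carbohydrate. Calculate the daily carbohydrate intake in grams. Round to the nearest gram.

337 g/day

Carbohydrate energy = 55% × 2451 = 1348.05 kcal.
At 4 kcal/g: 1348.05 ÷ 4 = 337.0125 g.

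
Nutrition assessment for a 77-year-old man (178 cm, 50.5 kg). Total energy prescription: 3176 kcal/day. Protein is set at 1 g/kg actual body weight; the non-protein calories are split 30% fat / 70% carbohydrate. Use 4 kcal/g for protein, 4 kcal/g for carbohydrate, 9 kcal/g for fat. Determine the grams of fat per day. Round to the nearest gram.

Protein = 1 × 50.5 = 50.5 g → 50.5 × 4 = 202 kcal.
Non-protein calories = 3176 − 202 = 2974 kcal.
Fat: 30% × 2974 = 892.2 kcal; carbohydrate: 2081.8 kcal.
Fat: 892.2 kcal ÷ 9 kcal/g = 99.1333 g.

99 g/day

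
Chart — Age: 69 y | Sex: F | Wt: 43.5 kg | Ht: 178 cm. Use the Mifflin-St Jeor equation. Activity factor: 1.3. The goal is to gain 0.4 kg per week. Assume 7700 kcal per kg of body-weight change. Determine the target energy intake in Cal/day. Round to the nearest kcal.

Mifflin-St Jeor (female): BMR = 10(43.5) + 6.25(178) − 5(69) − 161 = 435 + 1112.5 − 345 − 161 = 1041.5 kcal/day.
TEE = 1041.5 × 1.3 = 1353.95 kcal/day.
Required daily surplus = 0.4 × 7700 ÷ 7 = 440 kcal/day.
Target intake = 1353.95 + 440 = 1793.95 kcal/day.

1794 Cal/day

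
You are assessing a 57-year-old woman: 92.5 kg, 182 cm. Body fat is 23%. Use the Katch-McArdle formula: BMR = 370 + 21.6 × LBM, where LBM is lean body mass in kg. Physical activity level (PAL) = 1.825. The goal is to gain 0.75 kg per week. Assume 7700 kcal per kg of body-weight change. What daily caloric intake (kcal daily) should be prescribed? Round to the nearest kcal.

LBM = 92.5 × (1 − 0.23) = 71.225 kg. Katch-McArdle: BMR = 370 + 21.6 × 71.225 = 1908.46 kcal/day.
TEE = 1908.46 × 1.825 = 3482.9395 kcal/day.
Required daily surplus = 0.75 × 7700 ÷ 7 = 825 kcal/day.
Target intake = 3482.9395 + 825 = 4307.9395 kcal/day.

4308 kcal daily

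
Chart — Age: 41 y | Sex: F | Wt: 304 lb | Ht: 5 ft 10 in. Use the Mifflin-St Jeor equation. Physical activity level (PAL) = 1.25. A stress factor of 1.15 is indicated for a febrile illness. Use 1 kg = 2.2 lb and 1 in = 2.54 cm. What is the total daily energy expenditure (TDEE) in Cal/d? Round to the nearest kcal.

Convert to metric: weight = 304 ÷ 2.2 = 138.1818 kg; height = (5×12 + 10) × 2.54 = 70 × 2.54 = 177.8 cm.
Mifflin-St Jeor (female): BMR = 10(138.1818) + 6.25(177.8) − 5(41) − 161 = 1381.8182 + 1111.25 − 205 − 161 = 2127.0682 kcal/day.
TEE = BMR × activity factor = 2127.0682 × 1.25 = 2658.8352 kcal/day.
Apply stress factor: 2658.8352 × 1.15 = 3057.6605 kcal/day.

3058 Cal/d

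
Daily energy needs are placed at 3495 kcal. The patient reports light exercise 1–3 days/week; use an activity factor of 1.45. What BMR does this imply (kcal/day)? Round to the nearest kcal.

2410 kcal/day

BMR = TEE ÷ activity factor = 3495 ÷ 1.45 = 2410.3448 kcal/day.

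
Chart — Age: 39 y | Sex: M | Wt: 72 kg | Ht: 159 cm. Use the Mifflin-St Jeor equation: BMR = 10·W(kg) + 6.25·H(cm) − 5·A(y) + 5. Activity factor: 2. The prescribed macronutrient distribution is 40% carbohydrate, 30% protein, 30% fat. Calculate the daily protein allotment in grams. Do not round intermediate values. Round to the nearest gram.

Mifflin-St Jeor (male): BMR = 10(72) + 6.25(159) − 5(39) + 5 = 720 + 993.75 − 195 + 5 = 1523.75 kcal/day.
TEE = 1523.75 × 2 = 3047.5 kcal/day.
Protein energy = 30% × 3047.5 = 914.25 kcal.
Protein = 914.25 ÷ 4 kcal/g = 228.5625 g.

229 g/day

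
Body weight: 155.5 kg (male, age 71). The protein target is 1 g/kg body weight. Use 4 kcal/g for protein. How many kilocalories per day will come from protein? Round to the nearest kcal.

Protein = 1 g/kg × 155.5 kg = 155.5 g/day.
Protein energy = 155.5 g × 4 kcal/g = 622 kcal/day.

622 kcal/day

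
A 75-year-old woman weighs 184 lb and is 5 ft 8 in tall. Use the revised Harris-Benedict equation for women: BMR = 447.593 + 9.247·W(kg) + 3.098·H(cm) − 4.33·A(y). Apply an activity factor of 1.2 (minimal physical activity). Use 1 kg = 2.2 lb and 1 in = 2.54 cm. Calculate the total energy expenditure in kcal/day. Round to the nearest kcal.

Convert to metric: weight = 184 ÷ 2.2 = 83.6364 kg; height = (5×12 + 8) × 2.54 = 68 × 2.54 = 172.72 cm.
Harris-Benedict: BMR = 447.593 + 9.247(83.6364) + 3.098(172.72) − 4.33(75) = 1431.315 kcal/day.
TEE = BMR × activity factor = 1431.315 × 1.2 = 1717.578 kcal/day.

1718 kcal/day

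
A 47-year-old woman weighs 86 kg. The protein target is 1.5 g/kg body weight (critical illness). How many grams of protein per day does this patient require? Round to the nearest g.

Protein = 1.5 g/kg × 86 kg = 129 g/day.

129 g/day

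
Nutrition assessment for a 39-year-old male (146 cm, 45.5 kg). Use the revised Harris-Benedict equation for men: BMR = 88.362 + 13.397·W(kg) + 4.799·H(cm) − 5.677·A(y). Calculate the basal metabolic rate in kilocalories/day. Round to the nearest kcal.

Harris-Benedict: BMR = 88.362 + 13.397(45.5) + 4.799(146) − 5.677(39) = 1177.1765 kcal/day.

1177 kilocalories/day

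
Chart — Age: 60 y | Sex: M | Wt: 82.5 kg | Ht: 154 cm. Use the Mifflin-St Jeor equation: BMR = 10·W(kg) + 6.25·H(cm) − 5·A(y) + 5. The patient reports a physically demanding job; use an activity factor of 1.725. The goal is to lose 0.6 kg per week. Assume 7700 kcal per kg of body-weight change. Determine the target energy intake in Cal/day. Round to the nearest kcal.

Mifflin-St Jeor (male): BMR = 10(82.5) + 6.25(154) − 5(60) + 5 = 825 + 962.5 − 300 + 5 = 1492.5 kcal/day.
TEE = 1492.5 × 1.725 = 2574.5625 kcal/day.
Required daily deficit = 0.6 × 7700 ÷ 7 = 660 kcal/day.
Target intake = 2574.5625 − 660 = 1914.5625 kcal/day.

1915 Cal/day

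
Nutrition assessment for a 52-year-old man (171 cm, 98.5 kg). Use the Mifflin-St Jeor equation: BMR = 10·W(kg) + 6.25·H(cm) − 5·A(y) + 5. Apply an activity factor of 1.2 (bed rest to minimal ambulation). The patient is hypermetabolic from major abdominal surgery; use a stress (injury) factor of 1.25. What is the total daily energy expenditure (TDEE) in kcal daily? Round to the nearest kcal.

Mifflin-St Jeor (male): BMR = 10(98.5) + 6.25(171) − 5(52) + 5 = 985 + 1068.75 − 260 + 5 = 1798.75 kcal/day.
TEE = BMR × activity factor = 1798.75 × 1.2 = 2158.5 kcal/day.
Apply stress factor: 2158.5 × 1.25 = 2698.125 kcal/day.

2698 kcal daily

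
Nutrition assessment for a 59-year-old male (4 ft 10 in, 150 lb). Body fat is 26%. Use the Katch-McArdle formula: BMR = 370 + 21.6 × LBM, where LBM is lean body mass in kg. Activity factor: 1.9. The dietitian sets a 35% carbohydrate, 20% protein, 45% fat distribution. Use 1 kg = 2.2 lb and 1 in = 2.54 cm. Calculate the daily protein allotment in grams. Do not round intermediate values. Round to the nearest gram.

Convert to metric: weight = 150 ÷ 2.2 = 68.1818 kg; height = (4×12 + 10) × 2.54 = 58 × 2.54 = 147.32 cm.
LBM = 68.1818 × (1 − 0.26) = 50.4545 kg. Katch-McArdle: BMR = 370 + 21.6 × 50.4545 = 1459.8182 kcal/day.
TEE = 1459.8182 × 1.9 = 2773.6545 kcal/day.
Protein energy = 20% × 2773.6545 = 554.7309 kcal.
Protein = 554.7309 ÷ 4 kcal/g = 138.6827 g.

139 g/day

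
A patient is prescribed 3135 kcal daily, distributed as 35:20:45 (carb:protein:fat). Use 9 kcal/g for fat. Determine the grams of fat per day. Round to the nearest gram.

Fat energy = 45% × 3135 = 1410.75 kcal.
At 9 kcal/g: 1410.75 ÷ 9 = 156.75 g.

157 g/day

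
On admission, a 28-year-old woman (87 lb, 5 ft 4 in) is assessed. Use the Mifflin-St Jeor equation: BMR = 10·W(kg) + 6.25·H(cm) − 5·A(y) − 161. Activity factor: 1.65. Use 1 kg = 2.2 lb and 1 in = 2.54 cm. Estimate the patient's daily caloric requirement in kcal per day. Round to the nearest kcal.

1832 kcal per day

Convert to metric: weight = 87 ÷ 2.2 = 39.5455 kg; height = (5×12 + 4) × 2.54 = 64 × 2.54 = 162.56 cm.
Mifflin-St Jeor (female): BMR = 10(39.5455) + 6.25(162.56) − 5(28) − 161 = 395.4545 + 1016 − 140 − 161 = 1110.4545 kcal/day.
TEE = BMR × activity factor = 1110.4545 × 1.65 = 1832.25 kcal/day.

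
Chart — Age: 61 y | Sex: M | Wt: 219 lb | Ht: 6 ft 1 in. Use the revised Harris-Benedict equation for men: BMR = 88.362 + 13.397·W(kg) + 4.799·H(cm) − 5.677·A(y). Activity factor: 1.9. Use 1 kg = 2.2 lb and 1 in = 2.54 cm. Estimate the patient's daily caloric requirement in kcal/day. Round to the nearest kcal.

Convert to metric: weight = 219 ÷ 2.2 = 99.5455 kg; height = (6×12 + 1) × 2.54 = 73 × 2.54 = 185.42 cm.
Harris-Benedict: BMR = 88.362 + 13.397(99.5455) + 4.799(185.42) − 5.677(61) = 1965.506 kcal/day.
TEE = BMR × activity factor = 1965.506 × 1.9 = 3734.4615 kcal/day.

3734 kcal/day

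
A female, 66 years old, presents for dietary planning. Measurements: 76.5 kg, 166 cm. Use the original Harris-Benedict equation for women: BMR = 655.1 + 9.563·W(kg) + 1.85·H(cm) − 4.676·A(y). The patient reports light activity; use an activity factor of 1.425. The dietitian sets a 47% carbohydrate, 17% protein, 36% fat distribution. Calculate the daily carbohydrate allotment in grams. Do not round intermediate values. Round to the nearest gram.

232 g/day

Harris-Benedict: BMR = 655.1 + 9.563(76.5) + 1.85(166) − 4.676(66) = 1385.1535 kcal/day.
TEE = 1385.1535 × 1.425 = 1973.8437 kcal/day.
Carbohydrate energy = 47% × 1973.8437 = 927.7066 kcal.
Carbohydrate = 927.7066 ÷ 4 kcal/g = 231.9266 g.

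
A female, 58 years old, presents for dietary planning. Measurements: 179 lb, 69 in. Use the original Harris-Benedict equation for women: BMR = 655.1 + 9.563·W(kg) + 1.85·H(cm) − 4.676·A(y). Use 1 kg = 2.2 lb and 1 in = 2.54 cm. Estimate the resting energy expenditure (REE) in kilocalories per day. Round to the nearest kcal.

1486 kilocalories per day

Convert to metric: weight = 179 ÷ 2.2 = 81.3636 kg; height = 69 × 2.54 = 175.26 cm.
Harris-Benedict: BMR = 655.1 + 9.563(81.3636) + 1.85(175.26) − 4.676(58) = 1486.2035 kcal/day.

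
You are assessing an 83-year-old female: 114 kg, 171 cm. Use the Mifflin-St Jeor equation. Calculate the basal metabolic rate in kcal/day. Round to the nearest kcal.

Mifflin-St Jeor (female): BMR = 10(114) + 6.25(171) − 5(83) − 161 = 1140 + 1068.75 − 415 − 161 = 1632.75 kcal/day.

1633 kcal/day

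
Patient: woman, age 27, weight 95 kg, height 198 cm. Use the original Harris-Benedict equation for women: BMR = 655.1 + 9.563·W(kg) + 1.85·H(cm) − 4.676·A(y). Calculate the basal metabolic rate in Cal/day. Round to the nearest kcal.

1804 Cal/day

Harris-Benedict: BMR = 655.1 + 9.563(95) + 1.85(198) − 4.676(27) = 1803.633 kcal/day.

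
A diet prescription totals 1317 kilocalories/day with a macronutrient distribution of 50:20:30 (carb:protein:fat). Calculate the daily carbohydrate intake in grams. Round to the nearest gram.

165 g/day

Carbohydrate energy = 50% × 1317 = 658.5 kcal.
At 4 kcal/g: 658.5 ÷ 4 = 164.625 g.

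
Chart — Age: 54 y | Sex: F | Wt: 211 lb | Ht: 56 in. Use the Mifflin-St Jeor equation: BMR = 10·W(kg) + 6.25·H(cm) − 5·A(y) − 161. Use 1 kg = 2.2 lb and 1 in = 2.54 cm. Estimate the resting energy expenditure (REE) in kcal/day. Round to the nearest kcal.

Convert to metric: weight = 211 ÷ 2.2 = 95.9091 kg; height = 56 × 2.54 = 142.24 cm.
Mifflin-St Jeor (female): BMR = 10(95.9091) + 6.25(142.24) − 5(54) − 161 = 959.0909 + 889 − 270 − 161 = 1417.0909 kcal/day.

1417 kcal/day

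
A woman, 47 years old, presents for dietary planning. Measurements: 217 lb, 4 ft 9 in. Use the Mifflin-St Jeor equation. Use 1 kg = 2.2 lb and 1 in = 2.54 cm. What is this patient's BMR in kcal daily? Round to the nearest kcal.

1495 kcal daily

Convert to metric: weight = 217 ÷ 2.2 = 98.6364 kg; height = (4×12 + 9) × 2.54 = 57 × 2.54 = 144.78 cm.
Mifflin-St Jeor (female): BMR = 10(98.6364) + 6.25(144.78) − 5(47) − 161 = 986.3636 + 904.875 − 235 − 161 = 1495.2386 kcal/day.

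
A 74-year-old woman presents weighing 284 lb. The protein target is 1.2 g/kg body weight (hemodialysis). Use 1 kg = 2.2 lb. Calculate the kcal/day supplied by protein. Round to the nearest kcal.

Weight in kg = 284 ÷ 2.2 = 129.0909 kg.
Protein = 1.2 g/kg × 129.0909 kg = 154.9091 g/day.
Protein energy = 154.9091 g × 4 kcal/g = 619.6364 kcal/day.

620 kcal/day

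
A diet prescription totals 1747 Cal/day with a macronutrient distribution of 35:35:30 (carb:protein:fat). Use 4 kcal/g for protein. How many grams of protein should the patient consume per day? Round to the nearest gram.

Protein energy = 35% × 1747 = 611.45 kcal.
At 4 kcal/g: 611.45 ÷ 4 = 152.8625 g.

153 g/day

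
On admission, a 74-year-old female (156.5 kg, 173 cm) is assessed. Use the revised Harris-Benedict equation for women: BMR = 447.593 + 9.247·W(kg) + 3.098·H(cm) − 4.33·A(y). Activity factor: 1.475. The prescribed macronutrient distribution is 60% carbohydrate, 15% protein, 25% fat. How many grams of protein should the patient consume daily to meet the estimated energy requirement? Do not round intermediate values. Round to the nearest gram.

Harris-Benedict: BMR = 447.593 + 9.247(156.5) + 3.098(173) − 4.33(74) = 2110.2825 kcal/day.
TEE = 2110.2825 × 1.475 = 3112.6667 kcal/day.
Protein energy = 15% × 3112.6667 = 466.9 kcal.
Protein = 466.9 ÷ 4 kcal/g = 116.725 g.

117 g/day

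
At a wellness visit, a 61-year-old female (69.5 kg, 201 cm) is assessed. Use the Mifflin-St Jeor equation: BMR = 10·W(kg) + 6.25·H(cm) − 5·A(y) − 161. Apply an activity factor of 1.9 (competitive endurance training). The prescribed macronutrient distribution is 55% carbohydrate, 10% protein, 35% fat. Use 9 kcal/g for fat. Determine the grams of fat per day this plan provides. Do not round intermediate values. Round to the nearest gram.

Mifflin-St Jeor (female): BMR = 10(69.5) + 6.25(201) − 5(61) − 161 = 695 + 1256.25 − 305 − 161 = 1485.25 kcal/day.
TEE = 1485.25 × 1.9 = 2821.975 kcal/day.
Fat energy = 35% × 2821.975 = 987.6913 kcal.
Fat = 987.6913 ÷ 9 kcal/g = 109.7435 g.

110 g/day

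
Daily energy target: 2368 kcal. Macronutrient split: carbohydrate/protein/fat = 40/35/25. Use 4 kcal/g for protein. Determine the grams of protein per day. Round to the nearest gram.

207 g/day

Protein energy = 35% × 2368 = 828.8 kcal.
At 4 kcal/g: 828.8 ÷ 4 = 207.2 g.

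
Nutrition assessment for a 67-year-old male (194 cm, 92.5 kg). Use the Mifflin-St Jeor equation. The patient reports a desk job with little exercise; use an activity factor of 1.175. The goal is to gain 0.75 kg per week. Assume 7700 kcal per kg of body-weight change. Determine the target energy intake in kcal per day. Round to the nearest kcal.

2949 kcal per day

Mifflin-St Jeor (male): BMR = 10(92.5) + 6.25(194) − 5(67) + 5 = 925 + 1212.5 − 335 + 5 = 1807.5 kcal/day.
TEE = 1807.5 × 1.175 = 2123.8125 kcal/day.
Required daily surplus = 0.75 × 7700 ÷ 7 = 825 kcal/day.
Target intake = 2123.8125 + 825 = 2948.8125 kcal/day.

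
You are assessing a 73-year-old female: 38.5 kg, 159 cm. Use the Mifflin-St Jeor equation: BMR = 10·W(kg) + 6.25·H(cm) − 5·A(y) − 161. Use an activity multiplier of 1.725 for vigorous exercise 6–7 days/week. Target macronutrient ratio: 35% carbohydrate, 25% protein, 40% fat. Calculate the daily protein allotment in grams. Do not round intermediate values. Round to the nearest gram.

Mifflin-St Jeor (female): BMR = 10(38.5) + 6.25(159) − 5(73) − 161 = 385 + 993.75 − 365 − 161 = 852.75 kcal/day.
TEE = 852.75 × 1.725 = 1470.9938 kcal/day.
Protein energy = 25% × 1470.9938 = 367.7484 kcal.
Protein = 367.7484 ÷ 4 kcal/g = 91.9371 g.

92 g/day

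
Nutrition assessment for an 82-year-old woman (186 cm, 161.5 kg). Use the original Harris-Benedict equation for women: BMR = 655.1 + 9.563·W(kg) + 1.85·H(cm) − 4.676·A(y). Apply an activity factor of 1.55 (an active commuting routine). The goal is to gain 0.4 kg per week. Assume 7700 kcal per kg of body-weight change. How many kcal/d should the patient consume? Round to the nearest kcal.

3788 kcal/d

Harris-Benedict: BMR = 655.1 + 9.563(161.5) + 1.85(186) − 4.676(82) = 2160.1925 kcal/day.
TEE = 2160.1925 × 1.55 = 3348.2984 kcal/day.
Required daily surplus = 0.4 × 7700 ÷ 7 = 440 kcal/day.
Target intake = 3348.2984 + 440 = 3788.2984 kcal/day.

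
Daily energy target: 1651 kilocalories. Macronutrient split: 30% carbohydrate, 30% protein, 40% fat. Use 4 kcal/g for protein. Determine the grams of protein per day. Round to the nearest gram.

Protein energy = 30% × 1651 = 495.3 kcal.
At 4 kcal/g: 495.3 ÷ 4 = 123.825 g.

124 g/day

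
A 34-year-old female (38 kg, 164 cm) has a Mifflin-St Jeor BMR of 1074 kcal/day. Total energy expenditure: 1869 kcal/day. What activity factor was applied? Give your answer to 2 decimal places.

Activity factor = TEE ÷ BMR = 1869 ÷ 1074 = 1.74.

1.74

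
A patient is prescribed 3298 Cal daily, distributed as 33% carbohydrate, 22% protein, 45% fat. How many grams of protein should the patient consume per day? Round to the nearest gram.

181 g/day

Protein energy = 22% × 3298 = 725.56 kcal.
At 4 kcal/g: 725.56 ÷ 4 = 181.39 g.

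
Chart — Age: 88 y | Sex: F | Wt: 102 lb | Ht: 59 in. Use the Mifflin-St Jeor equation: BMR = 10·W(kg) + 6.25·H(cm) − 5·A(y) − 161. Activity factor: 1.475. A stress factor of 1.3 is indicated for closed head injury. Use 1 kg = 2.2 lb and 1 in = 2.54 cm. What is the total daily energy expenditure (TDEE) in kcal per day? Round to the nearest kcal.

1533 kcal per day

Convert to metric: weight = 102 ÷ 2.2 = 46.3636 kg; height = 59 × 2.54 = 149.86 cm.
Mifflin-St Jeor (female): BMR = 10(46.3636) + 6.25(149.86) − 5(88) − 161 = 463.6364 + 936.625 − 440 − 161 = 799.2614 kcal/day.
TEE = BMR × activity factor = 799.2614 × 1.475 = 1178.9105 kcal/day.
Apply stress factor: 1178.9105 × 1.3 = 1532.5837 kcal/day.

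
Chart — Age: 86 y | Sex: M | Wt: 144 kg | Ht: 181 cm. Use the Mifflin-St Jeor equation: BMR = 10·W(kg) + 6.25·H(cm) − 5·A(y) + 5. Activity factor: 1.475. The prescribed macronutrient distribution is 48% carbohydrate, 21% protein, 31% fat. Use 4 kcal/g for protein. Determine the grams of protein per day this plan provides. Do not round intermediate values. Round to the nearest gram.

166 g/day

Mifflin-St Jeor (male): BMR = 10(144) + 6.25(181) − 5(86) + 5 = 1440 + 1131.25 − 430 + 5 = 2146.25 kcal/day.
TEE = 2146.25 × 1.475 = 3165.7188 kcal/day.
Protein energy = 21% × 3165.7188 = 664.8009 kcal.
Protein = 664.8009 ÷ 4 kcal/g = 166.2002 g.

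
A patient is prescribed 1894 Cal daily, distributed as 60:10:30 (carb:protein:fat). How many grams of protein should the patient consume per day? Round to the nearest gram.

Protein energy = 10% × 1894 = 189.4 kcal.
At 4 kcal/g: 189.4 ÷ 4 = 47.35 g.

47 g/day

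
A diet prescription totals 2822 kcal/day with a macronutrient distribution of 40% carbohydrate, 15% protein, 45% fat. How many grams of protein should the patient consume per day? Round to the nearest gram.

106 g/day

Protein energy = 15% × 2822 = 423.3 kcal.
At 4 kcal/g: 423.3 ÷ 4 = 105.825 g.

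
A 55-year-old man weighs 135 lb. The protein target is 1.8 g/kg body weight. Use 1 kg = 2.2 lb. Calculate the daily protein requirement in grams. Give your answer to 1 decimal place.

Weight in kg = 135 ÷ 2.2 = 61.3636 kg.
Protein = 1.8 g/kg × 61.3636 kg = 110.4545 g/day.

110.5 g/day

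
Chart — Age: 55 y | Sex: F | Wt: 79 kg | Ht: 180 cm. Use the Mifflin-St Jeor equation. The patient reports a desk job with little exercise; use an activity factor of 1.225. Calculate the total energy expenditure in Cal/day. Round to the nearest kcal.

Mifflin-St Jeor (female): BMR = 10(79) + 6.25(180) − 5(55) − 161 = 790 + 1125 − 275 − 161 = 1479 kcal/day.
TEE = BMR × activity factor = 1479 × 1.225 = 1811.775 kcal/day.

1812 Cal/day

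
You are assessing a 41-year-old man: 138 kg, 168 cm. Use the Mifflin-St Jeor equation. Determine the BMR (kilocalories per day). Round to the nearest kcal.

2230 kilocalories per day

Mifflin-St Jeor (male): BMR = 10(138) + 6.25(168) − 5(41) + 5 = 1380 + 1050 − 205 + 5 = 2230 kcal/day.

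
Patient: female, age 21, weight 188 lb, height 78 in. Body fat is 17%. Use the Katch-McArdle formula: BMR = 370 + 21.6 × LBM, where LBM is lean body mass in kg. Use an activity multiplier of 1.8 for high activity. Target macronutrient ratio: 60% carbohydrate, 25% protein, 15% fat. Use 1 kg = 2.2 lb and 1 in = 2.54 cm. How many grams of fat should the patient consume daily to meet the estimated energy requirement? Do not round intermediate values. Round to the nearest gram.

57 g/day

Convert to metric: weight = 188 ÷ 2.2 = 85.4545 kg; height = 78 × 2.54 = 198.12 cm.
LBM = 85.4545 × (1 − 0.17) = 70.9273 kg. Katch-McArdle: BMR = 370 + 21.6 × 70.9273 = 1902.0291 kcal/day.
TEE = 1902.0291 × 1.8 = 3423.6524 kcal/day.
Fat energy = 15% × 3423.6524 = 513.5479 kcal.
Fat = 513.5479 ÷ 9 kcal/g = 57.0609 g.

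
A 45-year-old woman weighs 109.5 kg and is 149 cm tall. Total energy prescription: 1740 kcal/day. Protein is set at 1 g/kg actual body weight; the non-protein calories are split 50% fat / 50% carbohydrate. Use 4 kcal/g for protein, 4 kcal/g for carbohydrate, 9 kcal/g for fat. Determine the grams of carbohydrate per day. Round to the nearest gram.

163 g/day

Protein = 1 × 109.5 = 109.5 g → 109.5 × 4 = 438 kcal.
Non-protein calories = 1740 − 438 = 1302 kcal.
Fat: 50% × 1302 = 651 kcal; carbohydrate: 651 kcal.
Carbohydrate: 651 kcal ÷ 4 kcal/g = 162.75 g.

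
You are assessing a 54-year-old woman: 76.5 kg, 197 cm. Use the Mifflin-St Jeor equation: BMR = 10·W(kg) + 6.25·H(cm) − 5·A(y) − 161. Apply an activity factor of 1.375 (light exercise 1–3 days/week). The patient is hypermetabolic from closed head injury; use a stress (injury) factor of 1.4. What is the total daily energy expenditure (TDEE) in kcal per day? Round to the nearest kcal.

3013 kcal per day

Mifflin-St Jeor (female): BMR = 10(76.5) + 6.25(197) − 5(54) − 161 = 765 + 1231.25 − 270 − 161 = 1565.25 kcal/day.
TEE = BMR × activity factor = 1565.25 × 1.375 = 2152.2188 kcal/day.
Apply stress factor: 2152.2188 × 1.4 = 3013.1063 kcal/day.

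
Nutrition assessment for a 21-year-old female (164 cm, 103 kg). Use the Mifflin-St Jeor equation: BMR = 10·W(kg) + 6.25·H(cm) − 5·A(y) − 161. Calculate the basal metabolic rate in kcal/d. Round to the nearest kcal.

1789 kcal/d

Mifflin-St Jeor (female): BMR = 10(103) + 6.25(164) − 5(21) − 161 = 1030 + 1025 − 105 − 161 = 1789 kcal/day.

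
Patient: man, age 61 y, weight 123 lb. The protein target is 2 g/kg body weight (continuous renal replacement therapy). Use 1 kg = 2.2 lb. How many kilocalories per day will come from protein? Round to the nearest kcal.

Weight in kg = 123 ÷ 2.2 = 55.9091 kg.
Protein = 2 g/kg × 55.9091 kg = 111.8182 g/day.
Protein energy = 111.8182 g × 4 kcal/g = 447.2727 kcal/day.

447 kcal/day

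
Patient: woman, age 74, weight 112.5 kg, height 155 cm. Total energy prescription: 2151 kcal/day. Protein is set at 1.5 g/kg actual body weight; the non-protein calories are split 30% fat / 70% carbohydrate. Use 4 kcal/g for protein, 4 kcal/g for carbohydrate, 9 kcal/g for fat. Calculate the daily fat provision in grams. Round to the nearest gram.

Protein = 1.5 × 112.5 = 168.75 g → 168.75 × 4 = 675 kcal.
Non-protein calories = 2151 − 675 = 1476 kcal.
Fat: 30% × 1476 = 442.8 kcal; carbohydrate: 1033.2 kcal.
Fat: 442.8 kcal ÷ 9 kcal/g = 49.2 g.

49 g/day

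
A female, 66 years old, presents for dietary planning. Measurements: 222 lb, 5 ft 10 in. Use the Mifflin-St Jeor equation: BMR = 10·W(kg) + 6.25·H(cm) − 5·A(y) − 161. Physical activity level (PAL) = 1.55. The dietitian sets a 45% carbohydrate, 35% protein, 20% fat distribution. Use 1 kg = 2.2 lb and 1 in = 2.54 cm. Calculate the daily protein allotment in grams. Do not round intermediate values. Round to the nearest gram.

Convert to metric: weight = 222 ÷ 2.2 = 100.9091 kg; height = (5×12 + 10) × 2.54 = 70 × 2.54 = 177.8 cm.
Mifflin-St Jeor (female): BMR = 10(100.9091) + 6.25(177.8) − 5(66) − 161 = 1009.0909 + 1111.25 − 330 − 161 = 1629.3409 kcal/day.
TEE = 1629.3409 × 1.55 = 2525.4784 kcal/day.
Protein energy = 35% × 2525.4784 = 883.9174 kcal.
Protein = 883.9174 ÷ 4 kcal/g = 220.9794 g.

221 g/day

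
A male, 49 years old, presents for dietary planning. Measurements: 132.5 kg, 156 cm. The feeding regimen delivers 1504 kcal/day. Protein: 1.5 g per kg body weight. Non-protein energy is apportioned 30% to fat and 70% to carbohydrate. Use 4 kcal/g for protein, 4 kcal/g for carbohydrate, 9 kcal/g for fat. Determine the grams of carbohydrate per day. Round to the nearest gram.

Protein = 1.5 × 132.5 = 198.75 g → 198.75 × 4 = 795 kcal.
Non-protein calories = 1504 − 795 = 709 kcal.
Fat: 30% × 709 = 212.7 kcal; carbohydrate: 496.3 kcal.
Carbohydrate: 496.3 kcal ÷ 4 kcal/g = 124.075 g.

124 g/day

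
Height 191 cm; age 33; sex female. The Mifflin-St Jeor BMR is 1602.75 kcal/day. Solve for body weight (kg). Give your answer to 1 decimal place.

73.5 kg

1602.75 = 10·W + 6.25(191) − 5(33) − 161
10·W = 1602.75 − 867.75 = 735, so W = 73.5 kg.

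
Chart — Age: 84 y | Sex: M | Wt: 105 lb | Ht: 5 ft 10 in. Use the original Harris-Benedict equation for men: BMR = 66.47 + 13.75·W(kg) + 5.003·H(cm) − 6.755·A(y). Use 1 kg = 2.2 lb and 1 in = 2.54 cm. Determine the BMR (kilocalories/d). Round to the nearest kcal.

1045 kilocalories/d

Convert to metric: weight = 105 ÷ 2.2 = 47.7273 kg; height = (5×12 + 10) × 2.54 = 70 × 2.54 = 177.8 cm.
Harris-Benedict: BMR = 66.47 + 13.75(47.7273) + 5.003(177.8) − 6.755(84) = 1044.8334 kcal/day.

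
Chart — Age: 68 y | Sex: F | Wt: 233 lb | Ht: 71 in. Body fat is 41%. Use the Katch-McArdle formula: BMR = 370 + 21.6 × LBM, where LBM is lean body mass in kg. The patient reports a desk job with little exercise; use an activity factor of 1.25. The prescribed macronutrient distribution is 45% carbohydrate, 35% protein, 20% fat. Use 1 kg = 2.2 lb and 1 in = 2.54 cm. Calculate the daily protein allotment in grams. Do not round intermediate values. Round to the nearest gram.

188 g/day

Convert to metric: weight = 233 ÷ 2.2 = 105.9091 kg; height = 71 × 2.54 = 180.34 cm.
LBM = 105.9091 × (1 − 0.41) = 62.4864 kg. Katch-McArdle: BMR = 370 + 21.6 × 62.4864 = 1719.7055 kcal/day.
TEE = 1719.7055 × 1.25 = 2149.6318 kcal/day.
Protein energy = 35% × 2149.6318 = 752.3711 kcal.
Protein = 752.3711 ÷ 4 kcal/g = 188.0928 g.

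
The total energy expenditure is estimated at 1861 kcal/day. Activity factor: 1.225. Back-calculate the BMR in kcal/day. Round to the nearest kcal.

1519 kcal/day

BMR = TEE ÷ activity factor = 1861 ÷ 1.225 = 1519.1837 kcal/day.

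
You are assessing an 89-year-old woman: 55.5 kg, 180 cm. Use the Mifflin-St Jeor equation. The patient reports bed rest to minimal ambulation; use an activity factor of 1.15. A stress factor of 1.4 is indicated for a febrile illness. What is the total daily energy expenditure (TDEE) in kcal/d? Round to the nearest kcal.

Mifflin-St Jeor (female): BMR = 10(55.5) + 6.25(180) − 5(89) − 161 = 555 + 1125 − 445 − 161 = 1074 kcal/day.
TEE = BMR × activity factor = 1074 × 1.15 = 1235.1 kcal/day.
Apply stress factor: 1235.1 × 1.4 = 1729.14 kcal/day.

1729 kcal/d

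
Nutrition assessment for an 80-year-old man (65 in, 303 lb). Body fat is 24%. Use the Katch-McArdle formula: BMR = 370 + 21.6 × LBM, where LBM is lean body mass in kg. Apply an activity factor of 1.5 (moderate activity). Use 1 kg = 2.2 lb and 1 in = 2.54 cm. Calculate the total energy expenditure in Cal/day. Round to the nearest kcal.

Convert to metric: weight = 303 ÷ 2.2 = 137.7273 kg; height = 65 × 2.54 = 165.1 cm.
LBM = 137.7273 × (1 − 0.24) = 104.6727 kg. Katch-McArdle: BMR = 370 + 21.6 × 104.6727 = 2630.9309 kcal/day.
TEE = BMR × activity factor = 2630.9309 × 1.5 = 3946.3964 kcal/day.

3946 Cal/day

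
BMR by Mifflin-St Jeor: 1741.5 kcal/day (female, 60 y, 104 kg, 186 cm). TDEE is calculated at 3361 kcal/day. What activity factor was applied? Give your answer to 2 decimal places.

Activity factor = TEE ÷ BMR = 3361 ÷ 1741.5 = 1.93.

1.93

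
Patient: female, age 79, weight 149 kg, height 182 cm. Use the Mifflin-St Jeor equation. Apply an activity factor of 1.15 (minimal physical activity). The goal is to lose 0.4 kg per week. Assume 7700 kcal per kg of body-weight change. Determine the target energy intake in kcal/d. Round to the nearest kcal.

1942 kcal/d

Mifflin-St Jeor (female): BMR = 10(149) + 6.25(182) − 5(79) − 161 = 1490 + 1137.5 − 395 − 161 = 2071.5 kcal/day.
TEE = 2071.5 × 1.15 = 2382.225 kcal/day.
Required daily deficit = 0.4 × 7700 ÷ 7 = 440 kcal/day.
Target intake = 2382.225 − 440 = 1942.225 kcal/day.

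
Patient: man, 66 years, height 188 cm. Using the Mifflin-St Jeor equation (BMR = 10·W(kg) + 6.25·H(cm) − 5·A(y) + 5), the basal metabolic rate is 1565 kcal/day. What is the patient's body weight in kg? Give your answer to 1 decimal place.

1565 = 10·W + 6.25(188) − 5(66) + 5
10·W = 1565 − 850 = 715, so W = 71.5 kg.

71.5 kg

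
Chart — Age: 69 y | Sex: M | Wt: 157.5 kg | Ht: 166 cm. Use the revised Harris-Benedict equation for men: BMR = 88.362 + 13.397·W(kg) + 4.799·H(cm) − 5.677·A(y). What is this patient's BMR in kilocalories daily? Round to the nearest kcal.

2603 kilocalories daily

Harris-Benedict: BMR = 88.362 + 13.397(157.5) + 4.799(166) − 5.677(69) = 2603.3105 kcal/day.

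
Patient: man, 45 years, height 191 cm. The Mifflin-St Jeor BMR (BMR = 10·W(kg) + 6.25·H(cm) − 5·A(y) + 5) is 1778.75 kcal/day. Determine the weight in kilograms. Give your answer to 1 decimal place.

80.5 kg

1778.75 = 10·W + 6.25(191) − 5(45) + 5
10·W = 1778.75 − 973.75 = 805, so W = 80.5 kg.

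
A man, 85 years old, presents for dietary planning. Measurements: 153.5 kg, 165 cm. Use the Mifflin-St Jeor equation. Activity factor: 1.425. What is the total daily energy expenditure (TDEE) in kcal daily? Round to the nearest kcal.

3058 kcal daily

Mifflin-St Jeor (male): BMR = 10(153.5) + 6.25(165) − 5(85) + 5 = 1535 + 1031.25 − 425 + 5 = 2146.25 kcal/day.
TEE = BMR × activity factor = 2146.25 × 1.425 = 3058.4063 kcal/day.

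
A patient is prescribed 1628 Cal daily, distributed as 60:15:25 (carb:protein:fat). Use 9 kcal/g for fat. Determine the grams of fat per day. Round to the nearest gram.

45 g/day

Fat energy = 25% × 1628 = 407 kcal.
At 9 kcal/g: 407 ÷ 9 = 45.2222 g.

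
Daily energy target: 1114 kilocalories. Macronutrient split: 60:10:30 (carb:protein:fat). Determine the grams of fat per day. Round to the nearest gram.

Fat energy = 30% × 1114 = 334.2 kcal.
At 9 kcal/g: 334.2 ÷ 9 = 37.1333 g.

37 g/day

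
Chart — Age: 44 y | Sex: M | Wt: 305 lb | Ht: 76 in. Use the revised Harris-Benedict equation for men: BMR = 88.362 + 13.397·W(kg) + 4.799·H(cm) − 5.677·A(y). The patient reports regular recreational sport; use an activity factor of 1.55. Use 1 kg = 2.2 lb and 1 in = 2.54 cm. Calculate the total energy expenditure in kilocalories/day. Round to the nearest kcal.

4065 kilocalories/day

Convert to metric: weight = 305 ÷ 2.2 = 138.6364 kg; height = 76 × 2.54 = 193.04 cm.
Harris-Benedict: BMR = 88.362 + 13.397(138.6364) + 4.799(193.04) − 5.677(44) = 2622.2843 kcal/day.
TEE = BMR × activity factor = 2622.2843 × 1.55 = 4064.5407 kcal/day.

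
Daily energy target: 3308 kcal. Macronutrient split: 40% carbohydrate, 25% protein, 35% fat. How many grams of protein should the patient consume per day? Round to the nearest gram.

Protein energy = 25% × 3308 = 827 kcal.
At 4 kcal/g: 827 ÷ 4 = 206.75 g.

207 g/day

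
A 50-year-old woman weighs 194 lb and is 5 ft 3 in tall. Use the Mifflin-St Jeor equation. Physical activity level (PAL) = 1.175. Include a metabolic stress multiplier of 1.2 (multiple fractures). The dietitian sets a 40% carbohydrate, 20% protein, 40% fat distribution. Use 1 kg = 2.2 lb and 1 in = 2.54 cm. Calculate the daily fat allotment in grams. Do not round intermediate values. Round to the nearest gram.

92 g/day

Convert to metric: weight = 194 ÷ 2.2 = 88.1818 kg; height = (5×12 + 3) × 2.54 = 63 × 2.54 = 160.02 cm.
Mifflin-St Jeor (female): BMR = 10(88.1818) + 6.25(160.02) − 5(50) − 161 = 881.8182 + 1000.125 − 250 − 161 = 1470.9432 kcal/day.
TEE = 1470.9432 × 1.175 = 1728.3582 kcal/day.
With stress factor 1.2: 1728.3582 × 1.2 = 2074.0299 kcal/day.
Fat energy = 40% × 2074.0299 = 829.612 kcal.
Fat = 829.612 ÷ 9 kcal/g = 92.1791 g.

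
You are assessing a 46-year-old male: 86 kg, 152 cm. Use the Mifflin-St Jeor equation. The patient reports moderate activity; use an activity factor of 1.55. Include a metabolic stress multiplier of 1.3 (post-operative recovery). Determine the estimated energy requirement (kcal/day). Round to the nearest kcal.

Mifflin-St Jeor (male): BMR = 10(86) + 6.25(152) − 5(46) + 5 = 860 + 950 − 230 + 5 = 1585 kcal/day.
TEE = BMR × activity factor = 1585 × 1.55 = 2456.75 kcal/day.
Apply stress factor: 2456.75 × 1.3 = 3193.775 kcal/day.

3194 kcal/day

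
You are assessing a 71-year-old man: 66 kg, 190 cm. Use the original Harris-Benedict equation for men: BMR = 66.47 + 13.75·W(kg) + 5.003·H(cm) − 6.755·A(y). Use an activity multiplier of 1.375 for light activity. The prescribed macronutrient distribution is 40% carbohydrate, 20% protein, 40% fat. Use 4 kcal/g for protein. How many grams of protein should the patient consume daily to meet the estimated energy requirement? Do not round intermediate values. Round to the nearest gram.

Harris-Benedict: BMR = 66.47 + 13.75(66) + 5.003(190) − 6.755(71) = 1444.935 kcal/day.
TEE = 1444.935 × 1.375 = 1986.7856 kcal/day.
Protein energy = 20% × 1986.7856 = 397.3571 kcal.
Protein = 397.3571 ÷ 4 kcal/g = 99.3393 g.

99 g/day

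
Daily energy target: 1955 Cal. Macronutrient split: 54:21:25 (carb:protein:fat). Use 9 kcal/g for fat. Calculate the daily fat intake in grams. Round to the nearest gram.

Fat energy = 25% × 1955 = 488.75 kcal.
At 9 kcal/g: 488.75 ÷ 9 = 54.3056 g.

54 g/day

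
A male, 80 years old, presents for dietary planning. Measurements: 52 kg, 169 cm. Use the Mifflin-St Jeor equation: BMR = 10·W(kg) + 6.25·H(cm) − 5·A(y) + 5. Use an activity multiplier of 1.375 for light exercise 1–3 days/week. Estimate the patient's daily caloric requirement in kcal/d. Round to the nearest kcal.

1624 kcal/d

Mifflin-St Jeor (male): BMR = 10(52) + 6.25(169) − 5(80) + 5 = 520 + 1056.25 − 400 + 5 = 1181.25 kcal/day.
TEE = BMR × activity factor = 1181.25 × 1.375 = 1624.2188 kcal/day.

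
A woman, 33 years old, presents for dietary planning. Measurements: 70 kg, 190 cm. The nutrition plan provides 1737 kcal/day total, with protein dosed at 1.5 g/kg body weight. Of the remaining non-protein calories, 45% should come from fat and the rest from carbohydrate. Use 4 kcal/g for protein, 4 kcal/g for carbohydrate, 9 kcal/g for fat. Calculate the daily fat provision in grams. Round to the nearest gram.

Protein = 1.5 × 70 = 105 g → 105 × 4 = 420 kcal.
Non-protein calories = 1737 − 420 = 1317 kcal.
Fat: 45% × 1317 = 592.65 kcal; carbohydrate: 724.35 kcal.
Fat: 592.65 kcal ÷ 9 kcal/g = 65.85 g.

66 g/day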